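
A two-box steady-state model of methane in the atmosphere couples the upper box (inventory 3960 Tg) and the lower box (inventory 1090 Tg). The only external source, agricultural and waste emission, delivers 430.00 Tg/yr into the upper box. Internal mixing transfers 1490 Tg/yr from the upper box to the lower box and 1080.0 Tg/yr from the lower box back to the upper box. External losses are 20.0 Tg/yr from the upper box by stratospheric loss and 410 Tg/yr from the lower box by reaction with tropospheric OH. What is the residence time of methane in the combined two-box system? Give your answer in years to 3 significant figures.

For the system as a whole, the A↔B exchange is internal and contributes nothing to the throughput; only the external sinks remove mass.
M_total = 3960 + 1090 = 5050.0 Tg.
ΣF_external_out = 20.0 + 410 = 430.00 Tg/yr.
τ = M_total / ΣF_ext = 5050.0 / 430.00 = 11.74 yr.

11.7 yr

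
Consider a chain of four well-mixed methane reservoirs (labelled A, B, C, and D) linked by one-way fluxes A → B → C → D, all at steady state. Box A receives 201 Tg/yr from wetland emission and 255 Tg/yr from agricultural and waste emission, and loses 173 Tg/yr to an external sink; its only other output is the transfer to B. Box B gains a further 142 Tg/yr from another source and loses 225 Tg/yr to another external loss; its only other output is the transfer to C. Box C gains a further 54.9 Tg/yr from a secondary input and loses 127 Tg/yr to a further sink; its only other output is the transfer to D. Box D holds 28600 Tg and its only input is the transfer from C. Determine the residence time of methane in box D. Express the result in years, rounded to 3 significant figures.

224 yr

Box A: F(A→B) = (201 + 255) − 173 = 283.00 Tg/yr.
Box B: F(B→C) = (283.00 + 142) − 225 = 200.00 Tg/yr.
Box C: F(C→D) = (200.00 + 54.9) − 127 = 127.90 Tg/yr.
Box D throughput = its input = 127.90 Tg/yr; τ = 28600 / 127.90 = 223.6 yr.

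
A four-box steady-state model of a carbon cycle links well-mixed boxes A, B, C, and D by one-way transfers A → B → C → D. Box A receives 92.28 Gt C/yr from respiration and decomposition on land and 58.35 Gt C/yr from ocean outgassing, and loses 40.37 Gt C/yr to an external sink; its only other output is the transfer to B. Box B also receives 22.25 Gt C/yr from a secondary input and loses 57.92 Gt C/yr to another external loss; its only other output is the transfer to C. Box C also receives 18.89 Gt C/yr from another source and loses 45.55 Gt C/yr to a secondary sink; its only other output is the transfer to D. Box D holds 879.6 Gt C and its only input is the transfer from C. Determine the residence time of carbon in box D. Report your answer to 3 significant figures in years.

Box A: F(A→B) = (92.28 + 58.35) − 40.37 = 110.26 Gt C/yr.
Box B: F(B→C) = (110.26 + 22.25) − 57.92 = 74.590 Gt C/yr.
Box C: F(C→D) = (74.590 + 18.89) − 45.55 = 47.930 Gt C/yr.
Box D throughput = its input = 47.930 Gt C/yr; τ = 879.6 / 47.930 = 18.35 yr.

18.4 yr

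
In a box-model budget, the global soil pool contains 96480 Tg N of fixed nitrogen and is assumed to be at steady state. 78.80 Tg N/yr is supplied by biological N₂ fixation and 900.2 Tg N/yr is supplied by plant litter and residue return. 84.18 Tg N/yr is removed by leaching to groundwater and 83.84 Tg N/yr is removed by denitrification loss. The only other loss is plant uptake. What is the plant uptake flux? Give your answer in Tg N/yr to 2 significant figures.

810 Tg N/yr

At steady state ΣF_in = ΣF_out.
ΣF_in = 78.80 + 900.2 = 979.00 Tg N/yr.
Plant uptake flux = ΣF_in − (84.18 + 83.84) = 979.00 − 168.0 = 811.0 Tg N/yr.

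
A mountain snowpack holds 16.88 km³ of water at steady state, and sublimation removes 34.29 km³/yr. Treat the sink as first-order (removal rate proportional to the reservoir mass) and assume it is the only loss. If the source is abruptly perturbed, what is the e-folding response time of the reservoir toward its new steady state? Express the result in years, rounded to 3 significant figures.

For a linear reservoir the response time equals the residence time τ = M/F.
τ = 16.88 / 34.29 = 0.4923 yr.

0.492 yr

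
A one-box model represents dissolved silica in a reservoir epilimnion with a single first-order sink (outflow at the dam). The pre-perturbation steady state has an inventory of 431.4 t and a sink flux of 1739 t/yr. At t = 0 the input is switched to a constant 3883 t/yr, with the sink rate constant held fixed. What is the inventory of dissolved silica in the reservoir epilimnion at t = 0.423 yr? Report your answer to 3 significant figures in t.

867 t

The sink rate constant is k = F₀/M₀ = 1739/431.4 = 4.031 yr⁻¹.
Solving dM/dt = F₁ − kM with M(0) = M₀ gives M(t) = F₁/k + (M₀ − F₁/k)·e^(−kt).
F₁/k = 3883/4.031 = 963.27 t; kt = 4.031 × 0.423 = 1.705, e^(−kt) = 0.1817.
M(0.423) = 963.27 + (431.4 − 963.27) × 0.1817 = 963.27 − 96.67 = 866.60 t.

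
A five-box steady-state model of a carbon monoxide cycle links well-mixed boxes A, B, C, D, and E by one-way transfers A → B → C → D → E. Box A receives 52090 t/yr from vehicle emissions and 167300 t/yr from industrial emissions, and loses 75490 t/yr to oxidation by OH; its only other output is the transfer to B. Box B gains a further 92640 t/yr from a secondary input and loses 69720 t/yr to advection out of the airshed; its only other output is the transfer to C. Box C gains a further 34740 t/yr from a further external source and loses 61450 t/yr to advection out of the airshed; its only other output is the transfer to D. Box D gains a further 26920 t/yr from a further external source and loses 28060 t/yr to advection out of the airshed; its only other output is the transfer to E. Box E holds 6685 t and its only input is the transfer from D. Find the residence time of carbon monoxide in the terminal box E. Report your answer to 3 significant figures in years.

Box A: F(A→B) = (52090 + 167300) − 75490 = 143900 t/yr.
Box B: F(B→C) = (143900 + 92640) − 69720 = 166820 t/yr.
Box C: F(C→D) = (166820 + 34740) − 61450 = 140110 t/yr.
Box D: F(D→E) = (140110 + 26920) − 28060 = 138970 t/yr.
Box E throughput = its input = 138970 t/yr; τ = 6685 / 138970 = 0.04810 yr.

0.0481 yr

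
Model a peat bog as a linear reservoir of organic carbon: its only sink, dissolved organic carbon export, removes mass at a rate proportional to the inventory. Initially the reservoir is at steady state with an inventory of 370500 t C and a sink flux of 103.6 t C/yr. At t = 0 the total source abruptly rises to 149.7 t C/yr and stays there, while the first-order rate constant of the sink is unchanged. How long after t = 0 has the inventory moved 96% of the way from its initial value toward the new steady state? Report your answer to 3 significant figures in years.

τ = M₀/F₀ = 370500/103.6 = 3576 yr.
The remaining gap fraction is e^(−t/τ); 96% covered ⇒ e^(−t/τ) = 0.0400.
t = −τ ln(0.0400) = 3576 × 3.219 = 11510 yr.

11500 yr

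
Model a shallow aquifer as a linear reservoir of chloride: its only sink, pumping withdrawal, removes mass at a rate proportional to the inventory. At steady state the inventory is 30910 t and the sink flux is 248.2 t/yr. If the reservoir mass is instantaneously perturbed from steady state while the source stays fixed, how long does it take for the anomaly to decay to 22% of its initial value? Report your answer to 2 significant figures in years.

For a linear reservoir the anomaly decays as exp(−t/τ) with τ = M/F = 30910/248.2 = 124.5 yr.
exp(−t/τ) = 0.22 ⇒ t = −τ ln(0.22) = 124.5 × 1.514 = 188.6 yr.

190 yr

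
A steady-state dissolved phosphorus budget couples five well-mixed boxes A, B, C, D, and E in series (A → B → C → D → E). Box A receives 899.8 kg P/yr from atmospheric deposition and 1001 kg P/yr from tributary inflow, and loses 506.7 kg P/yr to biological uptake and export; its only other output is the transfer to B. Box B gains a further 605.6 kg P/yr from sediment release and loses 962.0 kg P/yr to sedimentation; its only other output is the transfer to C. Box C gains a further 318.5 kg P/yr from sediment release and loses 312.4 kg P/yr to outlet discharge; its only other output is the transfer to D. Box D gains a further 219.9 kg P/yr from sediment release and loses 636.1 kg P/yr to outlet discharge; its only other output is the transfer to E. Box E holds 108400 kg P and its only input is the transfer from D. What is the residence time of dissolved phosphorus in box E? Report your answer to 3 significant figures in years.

Box A: F(A→B) = (899.8 + 1001) − 506.7 = 1394.1 kg P/yr.
Box B: F(B→C) = (1394.1 + 605.6) − 962.0 = 1037.7 kg P/yr.
Box C: F(C→D) = (1037.7 + 318.5) − 312.4 = 1043.8 kg P/yr.
Box D: F(D→E) = (1043.8 + 219.9) − 636.1 = 627.60 kg P/yr.
Box E throughput = its input = 627.60 kg P/yr; τ = 108400 / 627.60 = 172.7 yr.

173 yr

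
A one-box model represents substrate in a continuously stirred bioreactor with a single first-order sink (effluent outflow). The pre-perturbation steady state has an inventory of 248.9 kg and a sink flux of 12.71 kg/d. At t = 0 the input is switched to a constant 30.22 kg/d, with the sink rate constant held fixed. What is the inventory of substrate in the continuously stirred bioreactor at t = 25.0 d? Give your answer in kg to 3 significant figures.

496 kg

Residence time τ = M₀/F₀ = 19.58 d. The eventual steady state is M_∞ = M₀·(F₁/F₀) = 248.9 × 30.22/12.71 = 591.80 kg.
The anomaly ΔM(t) = M(t) − M_∞ decays as ΔM₀·e^(−t/τ) with ΔM₀ = 248.9 − 591.80 = −342.9 kg.
At t = 25.0 d, e^(−t/τ) = e^(−1.277) = 0.2790, so ΔM = −95.66 kg and M = 591.80 − 95.66 = 496.14 kg.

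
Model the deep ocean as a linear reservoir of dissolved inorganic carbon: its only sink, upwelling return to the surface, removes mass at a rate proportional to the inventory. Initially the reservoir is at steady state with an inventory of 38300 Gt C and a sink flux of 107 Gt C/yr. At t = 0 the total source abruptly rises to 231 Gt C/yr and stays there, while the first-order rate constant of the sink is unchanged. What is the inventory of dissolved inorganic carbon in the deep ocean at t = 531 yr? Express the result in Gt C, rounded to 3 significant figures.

72600 Gt C

The sink rate constant is k = F₀/M₀ = 107/38300 = 0.002794 yr⁻¹.
Solving dM/dt = F₁ − kM with M(0) = M₀ gives M(t) = F₁/k + (M₀ − F₁/k)·e^(−kt).
F₁/k = 231/0.002794 = 82685 Gt C; kt = 0.002794 × 531 = 1.483, e^(−kt) = 0.2268.
M(531) = 82685 + (38300 − 82685) × 0.2268 = 82685 − 10070 = 72616 Gt C.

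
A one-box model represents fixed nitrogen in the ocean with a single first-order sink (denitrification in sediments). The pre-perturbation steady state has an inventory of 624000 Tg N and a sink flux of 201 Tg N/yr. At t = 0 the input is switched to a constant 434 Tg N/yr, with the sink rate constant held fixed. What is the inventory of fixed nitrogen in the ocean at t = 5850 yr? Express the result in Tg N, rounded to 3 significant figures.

τ = M₀/F₀ = 624000/201 = 3104 yr; rate constant k = 1/τ.
New steady state M_∞ = F₁/k = F₁·τ = 434 × 3104 = 1.3473×10^6 Tg N.
M(t) = M_∞ + (M₀ − M_∞)·e^(−t/τ); t/τ = 5850/3104 = 1.884, so e^(−t/τ) = 0.1519.
M(t) = 1.3473×10^6 − 723300 × 0.1519 = 1.2375×10^6 Tg N.

1.24×10^6 Tg N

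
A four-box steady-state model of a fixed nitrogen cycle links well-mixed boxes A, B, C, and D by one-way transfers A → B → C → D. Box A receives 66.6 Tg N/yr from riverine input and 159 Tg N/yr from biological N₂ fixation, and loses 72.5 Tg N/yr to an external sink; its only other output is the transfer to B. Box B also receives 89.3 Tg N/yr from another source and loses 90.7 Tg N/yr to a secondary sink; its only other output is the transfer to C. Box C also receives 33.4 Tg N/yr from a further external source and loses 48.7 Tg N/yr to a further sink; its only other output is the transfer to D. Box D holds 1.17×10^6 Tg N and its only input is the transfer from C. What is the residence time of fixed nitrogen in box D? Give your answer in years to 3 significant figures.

8580 yr

Box A: F(A→B) = (66.6 + 159) − 72.5 = 153.10 Tg N/yr.
Box B: F(B→C) = (153.10 + 89.3) − 90.7 = 151.70 Tg N/yr.
Box C: F(C→D) = (151.70 + 33.4) − 48.7 = 136.40 Tg N/yr.
Box D throughput = its input = 136.40 Tg N/yr; τ = 1.17×10^6 / 136.40 = 8578 yr.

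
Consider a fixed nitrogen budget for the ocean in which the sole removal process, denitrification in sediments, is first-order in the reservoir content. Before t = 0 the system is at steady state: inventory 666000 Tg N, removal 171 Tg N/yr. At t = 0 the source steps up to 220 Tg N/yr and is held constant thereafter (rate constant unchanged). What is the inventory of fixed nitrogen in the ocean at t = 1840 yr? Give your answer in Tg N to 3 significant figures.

Residence time τ = M₀/F₀ = 3895 yr. The eventual steady state is M_∞ = M₀·(F₁/F₀) = 666000 × 220/171 = 856840 Tg N.
The anomaly ΔM(t) = M(t) − M_∞ decays as ΔM₀·e^(−t/τ) with ΔM₀ = 666000 − 856840 = −190800 Tg N.
At t = 1840 yr, e^(−t/τ) = e^(−0.4724) = 0.6235, so ΔM = −119000 Tg N and M = 856840 − 119000 = 737860 Tg N.

738000 Tg N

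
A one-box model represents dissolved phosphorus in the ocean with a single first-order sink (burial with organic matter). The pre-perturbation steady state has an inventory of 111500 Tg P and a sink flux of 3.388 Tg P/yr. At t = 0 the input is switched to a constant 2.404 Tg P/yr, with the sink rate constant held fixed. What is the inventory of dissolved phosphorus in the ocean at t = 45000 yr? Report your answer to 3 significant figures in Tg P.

The sink rate constant is k = F₀/M₀ = 3.388/111500 = 3.039×10^-5 yr⁻¹.
Solving dM/dt = F₁ − kM with M(0) = M₀ gives M(t) = F₁/k + (M₀ − F₁/k)·e^(−kt).
F₁/k = 2.404/3.039×10^-5 = 79116 Tg P; kt = 3.039×10^-5 × 45000 = 1.367, e^(−kt) = 0.2548.
M(45000) = 79116 + (111500 − 79116) × 0.2548 = 79116 + 8251 = 87367 Tg P.

87400 Tg P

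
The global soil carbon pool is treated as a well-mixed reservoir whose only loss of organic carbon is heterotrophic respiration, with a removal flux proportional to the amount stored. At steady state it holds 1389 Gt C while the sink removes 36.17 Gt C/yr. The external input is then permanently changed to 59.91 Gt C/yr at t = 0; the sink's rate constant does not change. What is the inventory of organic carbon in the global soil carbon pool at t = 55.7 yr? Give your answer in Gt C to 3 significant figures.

2090 Gt C

The sink rate constant is k = F₀/M₀ = 36.17/1389 = 0.02604 yr⁻¹.
Solving dM/dt = F₁ − kM with M(0) = M₀ gives M(t) = F₁/k + (M₀ − F₁/k)·e^(−kt).
F₁/k = 59.91/0.02604 = 2300.7 Gt C; kt = 0.02604 × 55.7 = 1.450, e^(−kt) = 0.2345.
M(55.7) = 2300.7 + (1389 − 2300.7) × 0.2345 = 2300.7 − 213.8 = 2086.9 Gt C.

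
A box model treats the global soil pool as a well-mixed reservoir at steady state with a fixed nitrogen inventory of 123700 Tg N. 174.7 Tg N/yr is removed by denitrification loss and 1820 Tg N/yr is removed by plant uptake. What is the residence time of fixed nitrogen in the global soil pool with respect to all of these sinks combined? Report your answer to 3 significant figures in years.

62.0 yr

Total removal flux = 174.7 + 1820 = 1994.7 Tg N/yr.
τ = M / ΣF_out = 123700 / 1994.7 = 62.01 yr.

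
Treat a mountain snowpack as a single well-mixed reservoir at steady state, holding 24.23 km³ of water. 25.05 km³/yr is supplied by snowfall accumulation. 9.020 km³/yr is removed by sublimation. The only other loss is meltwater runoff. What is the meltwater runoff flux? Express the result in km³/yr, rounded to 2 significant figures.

16 km³/yr

At steady state ΣF_in = ΣF_out.
ΣF_in = 25.050 km³/yr.
Meltwater runoff flux = ΣF_in − (9.020) = 25.050 − 9.020 = 16.03 km³/yr.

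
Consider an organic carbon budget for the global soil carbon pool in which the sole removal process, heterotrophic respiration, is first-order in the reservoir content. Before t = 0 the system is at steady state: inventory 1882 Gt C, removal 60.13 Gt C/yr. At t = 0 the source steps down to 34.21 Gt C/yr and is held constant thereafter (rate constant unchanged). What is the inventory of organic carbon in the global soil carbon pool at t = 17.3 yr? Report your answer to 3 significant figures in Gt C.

τ = M₀/F₀ = 1882/60.13 = 31.30 yr; rate constant k = 1/τ.
New steady state M_∞ = F₁/k = F₁·τ = 34.21 × 31.30 = 1070.7 Gt C.
M(t) = M_∞ + (M₀ − M_∞)·e^(−t/τ); t/τ = 17.3/31.30 = 0.5527, so e^(−t/τ) = 0.5754.
M(t) = 1070.7 + 811.3 × 0.5754 = 1537.5 Gt C.

1540 Gt C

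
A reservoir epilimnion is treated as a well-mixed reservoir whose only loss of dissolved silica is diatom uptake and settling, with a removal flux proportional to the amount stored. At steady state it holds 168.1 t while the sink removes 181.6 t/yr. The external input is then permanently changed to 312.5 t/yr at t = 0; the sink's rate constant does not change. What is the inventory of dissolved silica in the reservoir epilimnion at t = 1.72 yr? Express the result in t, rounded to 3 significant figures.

Residence time τ = M₀/F₀ = 0.9257 yr. The eventual steady state is M_∞ = M₀·(F₁/F₀) = 168.1 × 312.5/181.6 = 289.27 t.
The anomaly ΔM(t) = M(t) − M_∞ decays as ΔM₀·e^(−t/τ) with ΔM₀ = 168.1 − 289.27 = −121.2 t.
At t = 1.72 yr, e^(−t/τ) = e^(−1.858) = 0.1560, so ΔM = −18.90 t and M = 289.27 − 18.90 = 270.37 t.

270 t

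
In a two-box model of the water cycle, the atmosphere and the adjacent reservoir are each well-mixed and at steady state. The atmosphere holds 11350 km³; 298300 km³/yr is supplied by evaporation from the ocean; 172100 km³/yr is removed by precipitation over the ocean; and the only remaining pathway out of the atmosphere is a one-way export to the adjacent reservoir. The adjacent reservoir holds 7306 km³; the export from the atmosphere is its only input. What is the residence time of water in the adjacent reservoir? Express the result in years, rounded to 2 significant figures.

0.058 yr

Balance the atmosphere: ΣF_in = 298300 km³/yr.
Export to the adjacent reservoir = ΣF_in − (172100) = 126200 km³/yr.
At steady state the output of the adjacent reservoir equals its input, 126200 km³/yr.
τ = M / F = 7306 / 126200 = 0.05789 yr.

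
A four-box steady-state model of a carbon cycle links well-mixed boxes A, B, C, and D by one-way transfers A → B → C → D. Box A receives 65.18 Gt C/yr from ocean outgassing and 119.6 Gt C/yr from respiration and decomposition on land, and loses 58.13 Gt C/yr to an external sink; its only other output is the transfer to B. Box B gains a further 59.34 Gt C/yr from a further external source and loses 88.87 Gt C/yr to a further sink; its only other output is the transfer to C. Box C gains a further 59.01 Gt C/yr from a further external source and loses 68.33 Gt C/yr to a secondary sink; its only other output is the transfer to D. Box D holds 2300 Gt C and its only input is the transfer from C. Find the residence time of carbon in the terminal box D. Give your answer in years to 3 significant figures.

26.2 yr

Box A: F(A→B) = (65.18 + 119.6) − 58.13 = 126.65 Gt C/yr.
Box B: F(B→C) = (126.65 + 59.34) − 88.87 = 97.120 Gt C/yr.
Box C: F(C→D) = (97.120 + 59.01) − 68.33 = 87.800 Gt C/yr.
Box D throughput = its input = 87.800 Gt C/yr; τ = 2300 / 87.800 = 26.20 yr.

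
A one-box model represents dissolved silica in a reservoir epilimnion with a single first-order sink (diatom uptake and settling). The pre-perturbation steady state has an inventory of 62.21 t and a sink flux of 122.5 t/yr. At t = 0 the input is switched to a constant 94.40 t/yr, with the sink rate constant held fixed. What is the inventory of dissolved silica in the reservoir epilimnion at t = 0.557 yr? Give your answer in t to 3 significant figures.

Residence time τ = M₀/F₀ = 0.5078 yr. The eventual steady state is M_∞ = M₀·(F₁/F₀) = 62.21 × 94.40/122.5 = 47.940 t.
The anomaly ΔM(t) = M(t) − M_∞ decays as ΔM₀·e^(−t/τ) with ΔM₀ = 62.21 − 47.940 = 14.27 t.
At t = 0.557 yr, e^(−t/τ) = e^(−1.097) = 0.3339, so ΔM = 4.765 t and M = 47.940 + 4.765 = 52.705 t.

52.7 t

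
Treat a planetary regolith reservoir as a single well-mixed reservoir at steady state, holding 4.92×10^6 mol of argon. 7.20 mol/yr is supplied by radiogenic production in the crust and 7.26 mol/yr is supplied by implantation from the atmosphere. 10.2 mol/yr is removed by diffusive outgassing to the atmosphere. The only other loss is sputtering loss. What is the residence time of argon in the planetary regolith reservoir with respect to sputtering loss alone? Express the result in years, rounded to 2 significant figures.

1.2×10^6 yr

At steady state ΣF_in = ΣF_out.
ΣF_in = 7.20 + 7.26 = 14.460 mol/yr.
Sputtering loss flux = ΣF_in − (10.2) = 14.460 − 10.20 = 4.260 mol/yr.
τ = M / F = 4.92×10^6 / 4.260 = 1.155×10^6 yr.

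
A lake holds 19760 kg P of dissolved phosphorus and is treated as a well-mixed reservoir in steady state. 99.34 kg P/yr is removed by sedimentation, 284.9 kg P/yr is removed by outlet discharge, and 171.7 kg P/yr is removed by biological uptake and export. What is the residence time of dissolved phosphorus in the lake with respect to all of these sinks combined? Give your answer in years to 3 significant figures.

35.5 yr

Total removal flux = 99.34 + 284.9 + 171.7 = 555.94 kg P/yr.
τ = M / ΣF_out = 19760 / 555.94 = 35.54 yr.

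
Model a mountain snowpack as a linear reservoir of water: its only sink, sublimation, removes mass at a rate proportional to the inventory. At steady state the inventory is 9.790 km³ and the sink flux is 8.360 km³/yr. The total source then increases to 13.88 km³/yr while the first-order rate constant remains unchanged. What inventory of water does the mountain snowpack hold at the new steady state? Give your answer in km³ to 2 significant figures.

16 km³

Rate constant k = F/M = 8.360 / 9.790 = 0.8539 yr⁻¹.
At the new steady state, source = k·M_new ⇒ M_new = 13.88 / 0.8539 = 16.25 km³.
(Equivalently M_new = M × F_new/F_old = 9.790 × 13.88/8.360.)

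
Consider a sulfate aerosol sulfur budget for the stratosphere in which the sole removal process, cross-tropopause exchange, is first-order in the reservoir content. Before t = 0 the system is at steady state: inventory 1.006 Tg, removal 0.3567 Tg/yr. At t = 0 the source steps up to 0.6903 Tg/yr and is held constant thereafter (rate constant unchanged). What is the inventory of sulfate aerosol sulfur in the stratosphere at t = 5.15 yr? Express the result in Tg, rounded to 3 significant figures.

τ = M₀/F₀ = 1.006/0.3567 = 2.820 yr; rate constant k = 1/τ.
New steady state M_∞ = F₁/k = F₁·τ = 0.6903 × 2.820 = 1.9469 Tg.
M(t) = M_∞ + (M₀ − M_∞)·e^(−t/τ); t/τ = 5.15/2.820 = 1.826, so e^(−t/τ) = 0.1610.
M(t) = 1.9469 − 0.9409 × 0.1610 = 1.7953 Tg.

1.80 Tg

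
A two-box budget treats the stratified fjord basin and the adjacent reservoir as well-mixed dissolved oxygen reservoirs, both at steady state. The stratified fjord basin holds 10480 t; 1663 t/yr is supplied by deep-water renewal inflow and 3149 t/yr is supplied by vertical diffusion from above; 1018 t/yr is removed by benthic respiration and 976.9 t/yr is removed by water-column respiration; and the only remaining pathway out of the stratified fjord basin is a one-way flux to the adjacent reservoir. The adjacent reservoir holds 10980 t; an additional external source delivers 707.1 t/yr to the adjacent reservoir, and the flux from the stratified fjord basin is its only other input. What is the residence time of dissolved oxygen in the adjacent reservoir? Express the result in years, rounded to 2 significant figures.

Balance the stratified fjord basin: ΣF_in = 1663 + 3149 = 4812.0 t/yr.
Flux to the adjacent reservoir = ΣF_in − (1018 + 976.9) = 2817.1 t/yr.
Total input to the adjacent reservoir = 2817.1 + 707.1 = 3524.2 t/yr; at steady state this equals its total output.
τ = M / F = 10980 / 3524.2 = 3.116 yr.

3.1 yr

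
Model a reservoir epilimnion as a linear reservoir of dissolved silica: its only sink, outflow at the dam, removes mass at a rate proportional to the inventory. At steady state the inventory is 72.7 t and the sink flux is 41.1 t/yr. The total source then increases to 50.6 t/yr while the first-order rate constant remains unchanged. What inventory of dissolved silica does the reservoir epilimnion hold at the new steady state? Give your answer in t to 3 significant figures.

Rate constant k = F/M = 41.1 / 72.7 = 0.5653 yr⁻¹.
At the new steady state, source = k·M_new ⇒ M_new = 50.6 / 0.5653 = 89.50 t.
(Equivalently M_new = M × F_new/F_old = 72.7 × 50.6/41.1.)

89.5 t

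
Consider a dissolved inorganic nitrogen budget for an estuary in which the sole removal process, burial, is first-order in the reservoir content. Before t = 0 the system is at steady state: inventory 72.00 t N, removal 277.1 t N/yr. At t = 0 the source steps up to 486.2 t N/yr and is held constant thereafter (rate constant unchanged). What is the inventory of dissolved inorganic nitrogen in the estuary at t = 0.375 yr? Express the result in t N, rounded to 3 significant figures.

τ = M₀/F₀ = 72.00/277.1 = 0.2598 yr; rate constant k = 1/τ.
New steady state M_∞ = F₁/k = F₁·τ = 486.2 × 0.2598 = 126.33 t N.
M(t) = M_∞ + (M₀ − M_∞)·e^(−t/τ); t/τ = 0.375/0.2598 = 1.443, so e^(−t/τ) = 0.2362.
M(t) = 126.33 − 54.33 × 0.2362 = 113.50 t N.

114 t N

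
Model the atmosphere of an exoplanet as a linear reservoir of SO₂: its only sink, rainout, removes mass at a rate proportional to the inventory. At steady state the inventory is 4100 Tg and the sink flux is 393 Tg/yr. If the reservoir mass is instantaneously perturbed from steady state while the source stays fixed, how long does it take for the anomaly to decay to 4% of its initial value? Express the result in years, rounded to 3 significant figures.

For a linear reservoir the anomaly decays as exp(−t/τ) with τ = M/F = 4100/393 = 10.43 yr.
exp(−t/τ) = 0.04 ⇒ t = −τ ln(0.04) = 10.43 × 3.219 = 33.58 yr.

33.6 yr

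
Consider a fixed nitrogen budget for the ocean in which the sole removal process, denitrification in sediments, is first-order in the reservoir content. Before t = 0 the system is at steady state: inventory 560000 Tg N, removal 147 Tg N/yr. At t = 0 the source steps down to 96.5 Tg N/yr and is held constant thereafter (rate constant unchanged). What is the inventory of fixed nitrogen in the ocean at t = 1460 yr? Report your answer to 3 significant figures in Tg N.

499000 Tg N

The sink rate constant is k = F₀/M₀ = 147/560000 = 0.0002625 yr⁻¹.
Solving dM/dt = F₁ − kM with M(0) = M₀ gives M(t) = F₁/k + (M₀ − F₁/k)·e^(−kt).
F₁/k = 96.5/0.0002625 = 367620 Tg N; kt = 0.0002625 × 1460 = 0.3832, e^(−kt) = 0.6816.
M(1460) = 367620 + (560000 − 367620) × 0.6816 = 367620 + 131100 = 498750 Tg N.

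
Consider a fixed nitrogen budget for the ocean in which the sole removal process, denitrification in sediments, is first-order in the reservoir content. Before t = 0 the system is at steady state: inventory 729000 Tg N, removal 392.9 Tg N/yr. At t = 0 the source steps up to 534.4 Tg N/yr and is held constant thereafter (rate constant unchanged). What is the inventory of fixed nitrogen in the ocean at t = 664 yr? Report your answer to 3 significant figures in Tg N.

The sink rate constant is k = F₀/M₀ = 392.9/729000 = 0.0005390 yr⁻¹.
Solving dM/dt = F₁ − kM with M(0) = M₀ gives M(t) = F₁/k + (M₀ − F₁/k)·e^(−kt).
F₁/k = 534.4/0.0005390 = 991540 Tg N; kt = 0.0005390 × 664 = 0.3579, e^(−kt) = 0.6992.
M(664) = 991540 + (729000 − 991540) × 0.6992 = 991540 − 183600 = 807980 Tg N.

808000 Tg N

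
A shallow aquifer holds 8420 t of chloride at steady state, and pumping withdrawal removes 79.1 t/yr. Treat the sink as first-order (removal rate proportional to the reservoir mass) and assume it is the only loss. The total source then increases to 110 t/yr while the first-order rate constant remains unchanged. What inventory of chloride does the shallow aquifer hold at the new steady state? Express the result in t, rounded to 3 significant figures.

Rate constant k = F/M = 79.1 / 8420 = 0.009394 yr⁻¹.
At the new steady state, source = k·M_new ⇒ M_new = 110 / 0.009394 = 11710 t.
(Equivalently M_new = M × F_new/F_old = 8420 × 110/79.1.)

11700 t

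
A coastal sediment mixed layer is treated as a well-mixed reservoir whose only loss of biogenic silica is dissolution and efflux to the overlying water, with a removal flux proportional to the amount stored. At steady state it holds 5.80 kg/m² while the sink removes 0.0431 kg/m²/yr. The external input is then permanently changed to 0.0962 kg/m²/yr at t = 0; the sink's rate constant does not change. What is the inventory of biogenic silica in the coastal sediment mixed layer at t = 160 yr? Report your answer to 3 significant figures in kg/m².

τ = M₀/F₀ = 5.80/0.0431 = 134.6 yr; rate constant k = 1/τ.
New steady state M_∞ = F₁/k = F₁·τ = 0.0962 × 134.6 = 12.946 kg/m².
M(t) = M_∞ + (M₀ − M_∞)·e^(−t/τ); t/τ = 160/134.6 = 1.189, so e^(−t/τ) = 0.3045.
M(t) = 12.946 − 7.146 × 0.3045 = 10.770 kg/m².

10.8 kg/m²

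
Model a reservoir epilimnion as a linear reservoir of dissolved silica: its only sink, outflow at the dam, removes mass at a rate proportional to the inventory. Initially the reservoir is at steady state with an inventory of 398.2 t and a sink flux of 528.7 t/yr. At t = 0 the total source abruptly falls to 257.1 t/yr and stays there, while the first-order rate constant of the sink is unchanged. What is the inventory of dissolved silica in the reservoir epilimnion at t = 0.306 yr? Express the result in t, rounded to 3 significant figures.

τ = M₀/F₀ = 398.2/528.7 = 0.7532 yr; rate constant k = 1/τ.
New steady state M_∞ = F₁/k = F₁·τ = 257.1 × 0.7532 = 193.64 t.
M(t) = M_∞ + (M₀ − M_∞)·e^(−t/τ); t/τ = 0.306/0.7532 = 0.4063, so e^(−t/τ) = 0.6661.
M(t) = 193.64 + 204.6 × 0.6661 = 329.90 t.

330 t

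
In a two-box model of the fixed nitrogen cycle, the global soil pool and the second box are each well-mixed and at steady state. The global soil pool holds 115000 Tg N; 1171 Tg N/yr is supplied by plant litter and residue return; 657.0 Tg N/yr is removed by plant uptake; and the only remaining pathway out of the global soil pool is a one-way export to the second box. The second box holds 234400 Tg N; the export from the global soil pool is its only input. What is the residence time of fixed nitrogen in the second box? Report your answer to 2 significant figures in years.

Balance the global soil pool: ΣF_in = 1171.0 Tg N/yr.
Export to the second box = ΣF_in − (657.0) = 514.00 Tg N/yr.
At steady state the output of the second box equals its input, 514.00 Tg N/yr.
τ = M / F = 234400 / 514.00 = 456.0 yr.

460 yr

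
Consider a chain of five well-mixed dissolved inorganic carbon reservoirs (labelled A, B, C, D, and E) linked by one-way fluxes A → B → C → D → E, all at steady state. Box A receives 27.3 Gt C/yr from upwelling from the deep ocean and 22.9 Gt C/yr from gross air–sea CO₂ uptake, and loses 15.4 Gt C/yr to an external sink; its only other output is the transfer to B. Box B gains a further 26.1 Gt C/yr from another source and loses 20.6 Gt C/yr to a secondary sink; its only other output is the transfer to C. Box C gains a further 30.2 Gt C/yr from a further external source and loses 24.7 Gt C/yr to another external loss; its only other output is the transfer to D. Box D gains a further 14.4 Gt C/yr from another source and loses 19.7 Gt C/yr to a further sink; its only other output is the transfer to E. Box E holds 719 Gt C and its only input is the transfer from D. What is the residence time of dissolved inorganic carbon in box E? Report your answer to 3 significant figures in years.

17.8 yr

Box A: F(A→B) = (27.3 + 22.9) − 15.4 = 34.800 Gt C/yr.
Box B: F(B→C) = (34.800 + 26.1) − 20.6 = 40.300 Gt C/yr.
Box C: F(C→D) = (40.300 + 30.2) − 24.7 = 45.800 Gt C/yr.
Box D: F(D→E) = (45.800 + 14.4) − 19.7 = 40.500 Gt C/yr.
Box E throughput = its input = 40.500 Gt C/yr; τ = 719 / 40.500 = 17.75 yr.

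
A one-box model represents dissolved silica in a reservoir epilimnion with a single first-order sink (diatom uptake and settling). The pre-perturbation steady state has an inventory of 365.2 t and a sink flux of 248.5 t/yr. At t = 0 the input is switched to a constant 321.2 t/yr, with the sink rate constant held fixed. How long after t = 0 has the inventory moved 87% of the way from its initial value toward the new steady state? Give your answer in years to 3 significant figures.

τ = M₀/F₀ = 365.2/248.5 = 1.470 yr.
The remaining gap fraction is e^(−t/τ); 87% covered ⇒ e^(−t/τ) = 0.130.
t = −τ ln(0.130) = 1.470 × 2.040 = 2.998 yr.

3.00 yr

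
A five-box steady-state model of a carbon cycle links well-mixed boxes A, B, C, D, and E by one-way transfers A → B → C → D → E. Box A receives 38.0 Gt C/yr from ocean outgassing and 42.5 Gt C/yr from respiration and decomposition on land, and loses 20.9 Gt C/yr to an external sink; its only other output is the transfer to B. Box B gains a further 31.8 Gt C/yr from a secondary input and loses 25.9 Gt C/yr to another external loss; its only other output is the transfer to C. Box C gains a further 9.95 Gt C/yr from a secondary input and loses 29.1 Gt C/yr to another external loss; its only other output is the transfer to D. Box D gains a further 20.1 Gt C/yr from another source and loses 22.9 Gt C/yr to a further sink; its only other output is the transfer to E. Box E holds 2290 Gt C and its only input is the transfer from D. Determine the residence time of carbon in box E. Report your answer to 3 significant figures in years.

52.6 yr

Box A: F(A→B) = (38.0 + 42.5) − 20.9 = 59.600 Gt C/yr.
Box B: F(B→C) = (59.600 + 31.8) − 25.9 = 65.500 Gt C/yr.
Box C: F(C→D) = (65.500 + 9.95) − 29.1 = 46.350 Gt C/yr.
Box D: F(D→E) = (46.350 + 20.1) − 22.9 = 43.550 Gt C/yr.
Box E throughput = its input = 43.550 Gt C/yr; τ = 2290 / 43.550 = 52.58 yr.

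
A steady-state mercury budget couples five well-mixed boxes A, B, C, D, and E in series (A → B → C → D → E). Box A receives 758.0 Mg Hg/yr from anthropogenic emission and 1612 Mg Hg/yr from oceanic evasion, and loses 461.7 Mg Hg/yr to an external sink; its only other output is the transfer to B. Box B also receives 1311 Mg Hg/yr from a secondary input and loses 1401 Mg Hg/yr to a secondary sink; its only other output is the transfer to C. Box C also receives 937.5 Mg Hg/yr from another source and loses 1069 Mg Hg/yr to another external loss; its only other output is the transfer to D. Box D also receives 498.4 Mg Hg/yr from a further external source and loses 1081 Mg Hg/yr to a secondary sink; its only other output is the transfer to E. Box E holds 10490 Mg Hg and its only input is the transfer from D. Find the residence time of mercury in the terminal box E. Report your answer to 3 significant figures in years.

9.50 yr

Box A: F(A→B) = (758.0 + 1612) − 461.7 = 1908.3 Mg Hg/yr.
Box B: F(B→C) = (1908.3 + 1311) − 1401 = 1818.3 Mg Hg/yr.
Box C: F(C→D) = (1818.3 + 937.5) − 1069 = 1686.8 Mg Hg/yr.
Box D: F(D→E) = (1686.8 + 498.4) − 1081 = 1104.2 Mg Hg/yr.
Box E throughput = its input = 1104.2 Mg Hg/yr; τ = 10490 / 1104.2 = 9.500 yr.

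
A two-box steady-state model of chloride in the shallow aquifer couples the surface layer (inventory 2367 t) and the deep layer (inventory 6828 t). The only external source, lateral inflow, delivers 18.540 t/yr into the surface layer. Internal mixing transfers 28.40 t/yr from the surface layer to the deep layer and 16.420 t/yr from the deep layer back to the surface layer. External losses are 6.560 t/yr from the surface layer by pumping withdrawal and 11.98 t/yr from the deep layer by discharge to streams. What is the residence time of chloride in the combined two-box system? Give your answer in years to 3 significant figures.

496 yr

Treat the two boxes together as one reservoir: the mixing fluxes between them are internal recycling, so τ = ΣM / Σ(external losses).
M_total = 2367 + 6828 = 9195.0 t.
ΣF_external_out = 6.560 + 11.98 = 18.540 t/yr.
τ = M_total / ΣF_ext = 9195.0 / 18.540 = 496.0 yr.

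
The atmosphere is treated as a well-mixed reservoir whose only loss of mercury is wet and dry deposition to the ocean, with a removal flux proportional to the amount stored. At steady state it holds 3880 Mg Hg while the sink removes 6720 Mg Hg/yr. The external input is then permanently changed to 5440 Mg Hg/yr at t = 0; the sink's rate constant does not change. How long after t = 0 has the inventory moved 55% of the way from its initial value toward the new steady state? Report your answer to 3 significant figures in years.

τ = M₀/F₀ = 3880/6720 = 0.5774 yr.
The remaining gap fraction is e^(−t/τ); 55% covered ⇒ e^(−t/τ) = 0.450.
t = −τ ln(0.450) = 0.5774 × 0.7985 = 0.4610 yr.

0.461 yr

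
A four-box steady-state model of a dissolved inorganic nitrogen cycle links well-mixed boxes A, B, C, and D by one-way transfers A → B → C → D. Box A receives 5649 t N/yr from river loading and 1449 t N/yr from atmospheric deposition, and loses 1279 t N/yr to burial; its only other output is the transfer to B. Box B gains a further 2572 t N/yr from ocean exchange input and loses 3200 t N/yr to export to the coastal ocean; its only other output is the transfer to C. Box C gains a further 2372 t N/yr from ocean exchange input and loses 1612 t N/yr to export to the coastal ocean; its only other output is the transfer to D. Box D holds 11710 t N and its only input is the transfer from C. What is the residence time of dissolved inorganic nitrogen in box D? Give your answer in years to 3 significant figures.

Box A: F(A→B) = (5649 + 1449) − 1279 = 5819.0 t N/yr.
Box B: F(B→C) = (5819.0 + 2572) − 3200 = 5191.0 t N/yr.
Box C: F(C→D) = (5191.0 + 2372) − 1612 = 5951.0 t N/yr.
Box D throughput = its input = 5951.0 t N/yr; τ = 11710 / 5951.0 = 1.968 yr.

1.97 yr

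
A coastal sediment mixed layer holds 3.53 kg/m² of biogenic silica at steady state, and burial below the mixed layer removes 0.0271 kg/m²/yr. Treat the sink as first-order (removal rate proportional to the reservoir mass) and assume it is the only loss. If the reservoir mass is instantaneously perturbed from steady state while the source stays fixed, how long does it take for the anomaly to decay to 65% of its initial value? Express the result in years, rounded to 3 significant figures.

56.1 yr

For a linear reservoir the anomaly decays as exp(−t/τ) with τ = M/F = 3.53/0.0271 = 130.3 yr.
exp(−t/τ) = 0.65 ⇒ t = −τ ln(0.65) = 130.3 × 0.4308 = 56.11 yr.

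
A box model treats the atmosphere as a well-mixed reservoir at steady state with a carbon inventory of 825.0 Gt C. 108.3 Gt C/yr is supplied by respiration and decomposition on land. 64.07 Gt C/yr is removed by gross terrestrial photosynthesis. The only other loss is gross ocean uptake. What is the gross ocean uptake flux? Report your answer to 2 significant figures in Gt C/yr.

At steady state ΣF_in = ΣF_out.
ΣF_in = 108.30 Gt C/yr.
Gross ocean uptake flux = ΣF_in − (64.07) = 108.30 − 64.07 = 44.23 Gt C/yr.

44 Gt C/yr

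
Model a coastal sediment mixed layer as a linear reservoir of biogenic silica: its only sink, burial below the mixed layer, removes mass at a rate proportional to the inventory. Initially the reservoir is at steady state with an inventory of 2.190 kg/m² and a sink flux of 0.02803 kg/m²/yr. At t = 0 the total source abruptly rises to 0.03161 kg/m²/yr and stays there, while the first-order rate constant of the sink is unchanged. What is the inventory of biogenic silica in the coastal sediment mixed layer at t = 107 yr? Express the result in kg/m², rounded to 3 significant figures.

2.40 kg/m²

τ = M₀/F₀ = 2.190/0.02803 = 78.13 yr; rate constant k = 1/τ.
New steady state M_∞ = F₁/k = F₁·τ = 0.03161 × 78.13 = 2.4697 kg/m².
M(t) = M_∞ + (M₀ − M_∞)·e^(−t/τ); t/τ = 107/78.13 = 1.370, so e^(−t/τ) = 0.2542.
M(t) = 2.4697 − 0.2797 × 0.2542 = 2.3986 kg/m².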